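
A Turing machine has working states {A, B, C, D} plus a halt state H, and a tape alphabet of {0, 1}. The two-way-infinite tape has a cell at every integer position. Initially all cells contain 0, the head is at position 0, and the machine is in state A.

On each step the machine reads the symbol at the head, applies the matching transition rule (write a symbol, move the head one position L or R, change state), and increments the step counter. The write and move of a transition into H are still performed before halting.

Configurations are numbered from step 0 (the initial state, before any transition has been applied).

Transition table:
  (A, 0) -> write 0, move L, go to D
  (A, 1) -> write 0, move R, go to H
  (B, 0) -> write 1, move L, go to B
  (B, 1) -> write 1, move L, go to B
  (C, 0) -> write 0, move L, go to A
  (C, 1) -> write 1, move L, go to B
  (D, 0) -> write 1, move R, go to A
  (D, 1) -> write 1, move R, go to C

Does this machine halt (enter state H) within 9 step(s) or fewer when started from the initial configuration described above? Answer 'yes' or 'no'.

Step 1: in state A at pos 0, read 0 -> (A,0)->write 0,move L,goto D. Now: state=D, head=-1, tape[-2..1]=0000 (head:  ^)
Step 2: in state D at pos -1, read 0 -> (D,0)->write 1,move R,goto A. Now: state=A, head=0, tape[-2..1]=0100 (head:   ^)
Step 3: in state A at pos 0, read 0 -> (A,0)->write 0,move L,goto D. Now: state=D, head=-1, tape[-2..1]=0100 (head:  ^)
Step 4: in state D at pos -1, read 1 -> (D,1)->write 1,move R,goto C. Now: state=C, head=0, tape[-2..1]=0100 (head:   ^)
Step 5: in state C at pos 0, read 0 -> (C,0)->write 0,move L,goto A. Now: state=A, head=-1, tape[-2..1]=0100 (head:  ^)
Step 6: in state A at pos -1, read 1 -> (A,1)->write 0,move R,goto H. Now: state=H, head=0, tape[-2..1]=0000 (head:   ^)
State H reached at step 6; 6 <= 9 -> yes

Answer: yes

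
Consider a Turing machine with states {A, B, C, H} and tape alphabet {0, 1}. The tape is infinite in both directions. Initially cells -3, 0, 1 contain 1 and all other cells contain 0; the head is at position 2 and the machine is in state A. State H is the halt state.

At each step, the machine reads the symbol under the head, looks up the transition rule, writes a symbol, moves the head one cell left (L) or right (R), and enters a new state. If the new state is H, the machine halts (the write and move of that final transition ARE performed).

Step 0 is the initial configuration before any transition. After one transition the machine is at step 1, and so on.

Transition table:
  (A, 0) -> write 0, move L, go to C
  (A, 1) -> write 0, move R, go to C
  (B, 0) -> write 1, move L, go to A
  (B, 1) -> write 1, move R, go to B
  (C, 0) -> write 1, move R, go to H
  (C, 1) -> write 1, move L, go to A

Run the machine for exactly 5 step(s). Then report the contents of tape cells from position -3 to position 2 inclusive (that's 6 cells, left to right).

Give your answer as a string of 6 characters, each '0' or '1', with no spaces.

Answer: 100010

Derivation:
Step 1: in state A at pos 2, read 0 -> (A,0)->write 0,move L,goto C. Now: state=C, head=1, tape[-4..3]=01001100 (head:      ^)
Step 2: in state C at pos 1, read 1 -> (C,1)->write 1,move L,goto A. Now: state=A, head=0, tape[-4..3]=01001100 (head:     ^)
Step 3: in state A at pos 0, read 1 -> (A,1)->write 0,move R,goto C. Now: state=C, head=1, tape[-4..3]=01000100 (head:      ^)
Step 4: in state C at pos 1, read 1 -> (C,1)->write 1,move L,goto A. Now: state=A, head=0, tape[-4..3]=01000100 (head:     ^)
Step 5: in state A at pos 0, read 0 -> (A,0)->write 0,move L,goto C. Now: state=C, head=-1, tape[-4..3]=01000100 (head:    ^)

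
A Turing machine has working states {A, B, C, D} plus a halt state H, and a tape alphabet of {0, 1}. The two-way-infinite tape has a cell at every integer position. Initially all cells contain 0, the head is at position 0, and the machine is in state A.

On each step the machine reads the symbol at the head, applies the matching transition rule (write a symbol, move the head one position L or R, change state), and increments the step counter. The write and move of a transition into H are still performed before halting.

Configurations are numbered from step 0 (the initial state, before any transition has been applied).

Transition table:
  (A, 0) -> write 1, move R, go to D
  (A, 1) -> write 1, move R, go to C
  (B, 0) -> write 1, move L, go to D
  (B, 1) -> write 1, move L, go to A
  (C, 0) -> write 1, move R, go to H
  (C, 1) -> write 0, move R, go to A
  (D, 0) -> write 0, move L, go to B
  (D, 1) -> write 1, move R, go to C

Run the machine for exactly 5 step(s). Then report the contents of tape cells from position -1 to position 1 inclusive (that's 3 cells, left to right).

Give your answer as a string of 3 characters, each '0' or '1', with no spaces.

Step 1: in state A at pos 0, read 0 -> (A,0)->write 1,move R,goto D. Now: state=D, head=1, tape[-1..2]=0100 (head:   ^)
Step 2: in state D at pos 1, read 0 -> (D,0)->write 0,move L,goto B. Now: state=B, head=0, tape[-1..2]=0100 (head:  ^)
Step 3: in state B at pos 0, read 1 -> (B,1)->write 1,move L,goto A. Now: state=A, head=-1, tape[-2..2]=00100 (head:  ^)
Step 4: in state A at pos -1, read 0 -> (A,0)->write 1,move R,goto D. Now: state=D, head=0, tape[-2..2]=01100 (head:   ^)
Step 5: in state D at pos 0, read 1 -> (D,1)->write 1,move R,goto C. Now: state=C, head=1, tape[-2..2]=01100 (head:    ^)

Answer: 110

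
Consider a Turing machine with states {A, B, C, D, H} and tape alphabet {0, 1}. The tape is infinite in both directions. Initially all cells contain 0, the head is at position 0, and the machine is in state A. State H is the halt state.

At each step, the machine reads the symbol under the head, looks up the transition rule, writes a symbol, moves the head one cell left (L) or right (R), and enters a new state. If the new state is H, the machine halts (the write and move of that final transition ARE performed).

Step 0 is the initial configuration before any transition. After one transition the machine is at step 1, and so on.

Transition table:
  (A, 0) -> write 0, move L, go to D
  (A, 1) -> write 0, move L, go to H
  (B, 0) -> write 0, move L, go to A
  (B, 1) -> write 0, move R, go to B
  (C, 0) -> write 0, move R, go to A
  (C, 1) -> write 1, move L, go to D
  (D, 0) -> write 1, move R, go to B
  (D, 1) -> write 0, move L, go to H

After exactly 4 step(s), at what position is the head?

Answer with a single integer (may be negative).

Answer: -2

Derivation:
Step 1: in state A at pos 0, read 0 -> (A,0)->write 0,move L,goto D. Now: state=D, head=-1, tape[-2..1]=0000 (head:  ^)
Step 2: in state D at pos -1, read 0 -> (D,0)->write 1,move R,goto B. Now: state=B, head=0, tape[-2..1]=0100 (head:   ^)
Step 3: in state B at pos 0, read 0 -> (B,0)->write 0,move L,goto A. Now: state=A, head=-1, tape[-2..1]=0100 (head:  ^)
Step 4: in state A at pos -1, read 1 -> (A,1)->write 0,move L,goto H. Now: state=H, head=-2, tape[-3..1]=00000 (head:  ^)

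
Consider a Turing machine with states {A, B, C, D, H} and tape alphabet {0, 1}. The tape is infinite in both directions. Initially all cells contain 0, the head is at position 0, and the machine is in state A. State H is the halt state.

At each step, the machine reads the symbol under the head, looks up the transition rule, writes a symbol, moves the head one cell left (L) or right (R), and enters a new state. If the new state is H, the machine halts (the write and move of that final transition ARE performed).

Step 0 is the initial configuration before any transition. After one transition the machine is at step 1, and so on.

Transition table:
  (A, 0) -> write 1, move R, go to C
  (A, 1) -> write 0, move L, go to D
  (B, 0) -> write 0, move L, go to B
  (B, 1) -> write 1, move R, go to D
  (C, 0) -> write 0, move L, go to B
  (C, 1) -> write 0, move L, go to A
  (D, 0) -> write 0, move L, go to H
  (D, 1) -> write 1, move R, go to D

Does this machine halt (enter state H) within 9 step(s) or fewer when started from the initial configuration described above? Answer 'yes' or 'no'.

Answer: yes

Derivation:
Step 1: in state A at pos 0, read 0 -> (A,0)->write 1,move R,goto C. Now: state=C, head=1, tape[-1..2]=0100 (head:   ^)
Step 2: in state C at pos 1, read 0 -> (C,0)->write 0,move L,goto B. Now: state=B, head=0, tape[-1..2]=0100 (head:  ^)
Step 3: in state B at pos 0, read 1 -> (B,1)->write 1,move R,goto D. Now: state=D, head=1, tape[-1..2]=0100 (head:   ^)
Step 4: in state D at pos 1, read 0 -> (D,0)->write 0,move L,goto H. Now: state=H, head=0, tape[-1..2]=0100 (head:  ^)
State H reached at step 4; 4 <= 9 -> yes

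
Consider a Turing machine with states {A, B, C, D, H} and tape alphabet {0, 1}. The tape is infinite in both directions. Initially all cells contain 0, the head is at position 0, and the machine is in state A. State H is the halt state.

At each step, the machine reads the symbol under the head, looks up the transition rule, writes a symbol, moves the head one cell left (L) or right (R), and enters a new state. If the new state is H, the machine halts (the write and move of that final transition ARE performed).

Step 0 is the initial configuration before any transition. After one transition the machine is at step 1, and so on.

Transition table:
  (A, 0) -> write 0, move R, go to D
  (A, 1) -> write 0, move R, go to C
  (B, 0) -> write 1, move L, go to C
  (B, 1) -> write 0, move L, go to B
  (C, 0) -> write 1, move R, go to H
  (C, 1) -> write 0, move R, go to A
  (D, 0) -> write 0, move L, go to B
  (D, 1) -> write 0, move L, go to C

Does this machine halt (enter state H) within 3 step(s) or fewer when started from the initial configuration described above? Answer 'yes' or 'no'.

Answer: no

Derivation:
Step 1: in state A at pos 0, read 0 -> (A,0)->write 0,move R,goto D. Now: state=D, head=1, tape[-1..2]=0000 (head:   ^)
Step 2: in state D at pos 1, read 0 -> (D,0)->write 0,move L,goto B. Now: state=B, head=0, tape[-1..2]=0000 (head:  ^)
Step 3: in state B at pos 0, read 0 -> (B,0)->write 1,move L,goto C. Now: state=C, head=-1, tape[-2..2]=00100 (head:  ^)
After 3 step(s): state = C (not H) -> not halted within 3 -> no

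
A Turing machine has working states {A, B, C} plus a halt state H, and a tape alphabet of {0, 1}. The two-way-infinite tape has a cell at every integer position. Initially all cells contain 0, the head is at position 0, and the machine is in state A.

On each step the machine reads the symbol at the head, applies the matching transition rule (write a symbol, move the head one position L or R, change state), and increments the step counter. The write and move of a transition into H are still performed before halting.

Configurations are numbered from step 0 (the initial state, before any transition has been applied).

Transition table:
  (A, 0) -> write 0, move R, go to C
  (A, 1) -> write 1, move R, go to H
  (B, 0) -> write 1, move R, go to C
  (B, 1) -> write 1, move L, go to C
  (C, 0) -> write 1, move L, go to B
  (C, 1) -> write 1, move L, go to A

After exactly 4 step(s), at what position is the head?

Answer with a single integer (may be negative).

Answer: 0

Derivation:
Step 1: in state A at pos 0, read 0 -> (A,0)->write 0,move R,goto C. Now: state=C, head=1, tape[-1..2]=0000 (head:   ^)
Step 2: in state C at pos 1, read 0 -> (C,0)->write 1,move L,goto B. Now: state=B, head=0, tape[-1..2]=0010 (head:  ^)
Step 3: in state B at pos 0, read 0 -> (B,0)->write 1,move R,goto C. Now: state=C, head=1, tape[-1..2]=0110 (head:   ^)
Step 4: in state C at pos 1, read 1 -> (C,1)->write 1,move L,goto A. Now: state=A, head=0, tape[-1..2]=0110 (head:  ^)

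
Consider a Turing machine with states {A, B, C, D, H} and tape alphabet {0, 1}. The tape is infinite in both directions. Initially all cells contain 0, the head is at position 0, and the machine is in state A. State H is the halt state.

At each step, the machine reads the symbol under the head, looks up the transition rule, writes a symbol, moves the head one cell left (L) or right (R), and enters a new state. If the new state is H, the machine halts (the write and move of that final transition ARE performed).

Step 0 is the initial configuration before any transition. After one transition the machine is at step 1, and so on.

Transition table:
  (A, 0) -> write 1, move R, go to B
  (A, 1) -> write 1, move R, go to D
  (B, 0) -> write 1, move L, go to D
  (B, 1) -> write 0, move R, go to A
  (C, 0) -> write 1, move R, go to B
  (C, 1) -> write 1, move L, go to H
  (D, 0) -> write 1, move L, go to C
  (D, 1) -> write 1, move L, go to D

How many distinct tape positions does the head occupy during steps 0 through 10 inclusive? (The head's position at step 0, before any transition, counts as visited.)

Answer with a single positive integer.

Step 1: in state A at pos 0, read 0 -> (A,0)->write 1,move R,goto B. Now: state=B, head=1, tape[-1..2]=0100 (head:   ^)
Step 2: in state B at pos 1, read 0 -> (B,0)->write 1,move L,goto D. Now: state=D, head=0, tape[-1..2]=0110 (head:  ^)
Step 3: in state D at pos 0, read 1 -> (D,1)->write 1,move L,goto D. Now: state=D, head=-1, tape[-2..2]=00110 (head:  ^)
Step 4: in state D at pos -1, read 0 -> (D,0)->write 1,move L,goto C. Now: state=C, head=-2, tape[-3..2]=001110 (head:  ^)
Step 5: in state C at pos -2, read 0 -> (C,0)->write 1,move R,goto B. Now: state=B, head=-1, tape[-3..2]=011110 (head:   ^)
Step 6: in state B at pos -1, read 1 -> (B,1)->write 0,move R,goto A. Now: state=A, head=0, tape[-3..2]=010110 (head:    ^)
Step 7: in state A at pos 0, read 1 -> (A,1)->write 1,move R,goto D. Now: state=D, head=1, tape[-3..2]=010110 (head:     ^)
Step 8: in state D at pos 1, read 1 -> (D,1)->write 1,move L,goto D. Now: state=D, head=0, tape[-3..2]=010110 (head:    ^)
Step 9: in state D at pos 0, read 1 -> (D,1)->write 1,move L,goto D. Now: state=D, head=-1, tape[-3..2]=010110 (head:   ^)
Step 10: in state D at pos -1, read 0 -> (D,0)->write 1,move L,goto C. Now: state=C, head=-2, tape[-3..2]=011110 (head:  ^)
Head positions at steps 0..10: starting at 0, distinct positions visited = {-2, -1, 0, 1} -> 4 position(s)

Answer: 4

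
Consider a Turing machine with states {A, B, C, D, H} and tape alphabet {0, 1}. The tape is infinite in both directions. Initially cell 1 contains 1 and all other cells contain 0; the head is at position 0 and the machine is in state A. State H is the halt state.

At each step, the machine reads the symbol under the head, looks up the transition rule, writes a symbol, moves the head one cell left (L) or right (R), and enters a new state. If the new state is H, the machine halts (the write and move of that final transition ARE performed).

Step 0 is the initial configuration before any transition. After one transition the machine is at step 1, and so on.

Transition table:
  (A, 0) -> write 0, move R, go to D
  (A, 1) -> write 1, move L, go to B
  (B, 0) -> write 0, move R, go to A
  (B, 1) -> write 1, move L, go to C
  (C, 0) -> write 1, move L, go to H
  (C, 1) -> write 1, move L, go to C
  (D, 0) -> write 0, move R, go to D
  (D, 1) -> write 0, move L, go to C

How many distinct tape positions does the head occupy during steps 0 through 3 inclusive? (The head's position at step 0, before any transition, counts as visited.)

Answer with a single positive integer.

Step 1: in state A at pos 0, read 0 -> (A,0)->write 0,move R,goto D. Now: state=D, head=1, tape[-1..2]=0010 (head:   ^)
Step 2: in state D at pos 1, read 1 -> (D,1)->write 0,move L,goto C. Now: state=C, head=0, tape[-1..2]=0000 (head:  ^)
Step 3: in state C at pos 0, read 0 -> (C,0)->write 1,move L,goto H. Now: state=H, head=-1, tape[-2..2]=00100 (head:  ^)
Head positions at steps 0..3: starting at 0, distinct positions visited = {-1, 0, 1} -> 3 position(s)

Answer: 3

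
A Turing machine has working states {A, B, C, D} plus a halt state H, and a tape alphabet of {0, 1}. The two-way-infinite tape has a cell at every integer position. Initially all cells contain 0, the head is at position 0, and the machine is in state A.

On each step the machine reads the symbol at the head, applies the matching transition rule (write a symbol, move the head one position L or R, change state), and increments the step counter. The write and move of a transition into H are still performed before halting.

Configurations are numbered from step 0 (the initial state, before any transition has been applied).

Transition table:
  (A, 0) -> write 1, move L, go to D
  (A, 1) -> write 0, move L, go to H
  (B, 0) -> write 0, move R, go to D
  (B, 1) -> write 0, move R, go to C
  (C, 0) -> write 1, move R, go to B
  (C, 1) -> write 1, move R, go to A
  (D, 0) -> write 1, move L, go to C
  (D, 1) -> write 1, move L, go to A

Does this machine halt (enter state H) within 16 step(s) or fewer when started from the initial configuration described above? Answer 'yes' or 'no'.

Answer: yes

Derivation:
Step 1: in state A at pos 0, read 0 -> (A,0)->write 1,move L,goto D. Now: state=D, head=-1, tape[-2..1]=0010 (head:  ^)
Step 2: in state D at pos -1, read 0 -> (D,0)->write 1,move L,goto C. Now: state=C, head=-2, tape[-3..1]=00110 (head:  ^)
Step 3: in state C at pos -2, read 0 -> (C,0)->write 1,move R,goto B. Now: state=B, head=-1, tape[-3..1]=01110 (head:   ^)
Step 4: in state B at pos -1, read 1 -> (B,1)->write 0,move R,goto C. Now: state=C, head=0, tape[-3..1]=01010 (head:    ^)
Step 5: in state C at pos 0, read 1 -> (C,1)->write 1,move R,goto A. Now: state=A, head=1, tape[-3..2]=010100 (head:     ^)
Step 6: in state A at pos 1, read 0 -> (A,0)->write 1,move L,goto D. Now: state=D, head=0, tape[-3..2]=010110 (head:    ^)
Step 7: in state D at pos 0, read 1 -> (D,1)->write 1,move L,goto A. Now: state=A, head=-1, tape[-3..2]=010110 (head:   ^)
Step 8: in state A at pos -1, read 0 -> (A,0)->write 1,move L,goto D. Now: state=D, head=-2, tape[-3..2]=011110 (head:  ^)
Step 9: in state D at pos -2, read 1 -> (D,1)->write 1,move L,goto A. Now: state=A, head=-3, tape[-4..2]=0011110 (head:  ^)
Step 10: in state A at pos -3, read 0 -> (A,0)->write 1,move L,goto D. Now: state=D, head=-4, tape[-5..2]=00111110 (head:  ^)
Step 11: in state D at pos -4, read 0 -> (D,0)->write 1,move L,goto C. Now: state=C, head=-5, tape[-6..2]=001111110 (head:  ^)
Step 12: in state C at pos -5, read 0 -> (C,0)->write 1,move R,goto B. Now: state=B, head=-4, tape[-6..2]=011111110 (head:   ^)
Step 13: in state B at pos -4, read 1 -> (B,1)->write 0,move R,goto C. Now: state=C, head=-3, tape[-6..2]=010111110 (head:    ^)
Step 14: in state C at pos -3, read 1 -> (C,1)->write 1,move R,goto A. Now: state=A, head=-2, tape[-6..2]=010111110 (head:     ^)
Step 15: in state A at pos -2, read 1 -> (A,1)->write 0,move L,goto H. Now: state=H, head=-3, tape[-6..2]=010101110 (head:    ^)
State H reached at step 15; 15 <= 16 -> yes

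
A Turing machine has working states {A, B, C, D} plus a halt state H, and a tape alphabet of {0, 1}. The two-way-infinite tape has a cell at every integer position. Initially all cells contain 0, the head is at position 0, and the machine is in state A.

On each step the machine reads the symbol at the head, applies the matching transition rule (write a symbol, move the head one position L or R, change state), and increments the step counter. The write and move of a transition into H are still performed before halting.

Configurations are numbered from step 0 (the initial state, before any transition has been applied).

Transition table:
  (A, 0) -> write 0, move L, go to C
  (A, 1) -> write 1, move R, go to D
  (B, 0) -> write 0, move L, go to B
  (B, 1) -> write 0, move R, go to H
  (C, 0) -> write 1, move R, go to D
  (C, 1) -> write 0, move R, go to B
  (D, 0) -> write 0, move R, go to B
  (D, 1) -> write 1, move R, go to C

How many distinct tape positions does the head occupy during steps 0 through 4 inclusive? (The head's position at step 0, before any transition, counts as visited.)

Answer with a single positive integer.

Answer: 3

Derivation:
Step 1: in state A at pos 0, read 0 -> (A,0)->write 0,move L,goto C. Now: state=C, head=-1, tape[-2..1]=0000 (head:  ^)
Step 2: in state C at pos -1, read 0 -> (C,0)->write 1,move R,goto D. Now: state=D, head=0, tape[-2..1]=0100 (head:   ^)
Step 3: in state D at pos 0, read 0 -> (D,0)->write 0,move R,goto B. Now: state=B, head=1, tape[-2..2]=01000 (head:    ^)
Step 4: in state B at pos 1, read 0 -> (B,0)->write 0,move L,goto B. Now: state=B, head=0, tape[-2..2]=01000 (head:   ^)
Head positions at steps 0..4: starting at 0, distinct positions visited = {-1, 0, 1} -> 3 position(s)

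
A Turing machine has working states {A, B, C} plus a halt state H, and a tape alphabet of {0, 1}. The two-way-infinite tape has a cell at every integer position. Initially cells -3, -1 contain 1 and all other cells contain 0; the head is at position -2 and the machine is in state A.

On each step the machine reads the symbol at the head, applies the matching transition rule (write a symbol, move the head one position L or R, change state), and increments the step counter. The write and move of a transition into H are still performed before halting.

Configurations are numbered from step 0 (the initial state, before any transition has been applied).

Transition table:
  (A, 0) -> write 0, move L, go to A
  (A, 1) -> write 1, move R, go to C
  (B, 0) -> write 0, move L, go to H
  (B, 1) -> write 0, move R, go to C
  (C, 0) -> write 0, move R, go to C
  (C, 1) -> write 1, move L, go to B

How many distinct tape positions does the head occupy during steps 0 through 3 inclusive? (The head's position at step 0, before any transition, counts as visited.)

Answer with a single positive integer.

Answer: 3

Derivation:
Step 1: in state A at pos -2, read 0 -> (A,0)->write 0,move L,goto A. Now: state=A, head=-3, tape[-4..0]=01010 (head:  ^)
Step 2: in state A at pos -3, read 1 -> (A,1)->write 1,move R,goto C. Now: state=C, head=-2, tape[-4..0]=01010 (head:   ^)
Step 3: in state C at pos -2, read 0 -> (C,0)->write 0,move R,goto C. Now: state=C, head=-1, tape[-4..0]=01010 (head:    ^)
Head positions at steps 0..3: starting at -2, distinct positions visited = {-3, -2, -1} -> 3 position(s)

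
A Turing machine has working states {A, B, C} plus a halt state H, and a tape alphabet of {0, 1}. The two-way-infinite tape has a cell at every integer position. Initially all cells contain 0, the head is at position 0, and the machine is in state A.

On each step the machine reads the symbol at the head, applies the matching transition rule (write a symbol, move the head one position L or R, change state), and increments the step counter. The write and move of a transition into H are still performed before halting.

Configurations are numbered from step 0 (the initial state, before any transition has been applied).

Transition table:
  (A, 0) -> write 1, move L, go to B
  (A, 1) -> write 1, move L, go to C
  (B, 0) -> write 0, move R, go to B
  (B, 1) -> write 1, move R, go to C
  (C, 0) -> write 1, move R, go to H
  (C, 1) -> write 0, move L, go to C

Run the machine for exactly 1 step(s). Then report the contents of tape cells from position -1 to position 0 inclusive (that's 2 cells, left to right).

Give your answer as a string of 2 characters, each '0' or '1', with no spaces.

Step 1: in state A at pos 0, read 0 -> (A,0)->write 1,move L,goto B. Now: state=B, head=-1, tape[-2..1]=0010 (head:  ^)

Answer: 01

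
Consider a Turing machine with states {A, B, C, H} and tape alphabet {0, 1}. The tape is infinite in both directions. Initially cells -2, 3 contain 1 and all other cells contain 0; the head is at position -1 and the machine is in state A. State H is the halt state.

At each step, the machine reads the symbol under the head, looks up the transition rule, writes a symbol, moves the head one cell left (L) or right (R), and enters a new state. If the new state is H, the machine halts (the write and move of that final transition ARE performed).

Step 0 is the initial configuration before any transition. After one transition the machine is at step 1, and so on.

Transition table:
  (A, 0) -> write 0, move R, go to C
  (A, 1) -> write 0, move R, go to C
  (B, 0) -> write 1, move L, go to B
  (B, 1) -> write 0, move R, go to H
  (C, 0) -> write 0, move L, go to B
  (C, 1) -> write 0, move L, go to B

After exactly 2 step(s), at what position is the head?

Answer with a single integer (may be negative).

Step 1: in state A at pos -1, read 0 -> (A,0)->write 0,move R,goto C. Now: state=C, head=0, tape[-3..4]=01000010 (head:    ^)
Step 2: in state C at pos 0, read 0 -> (C,0)->write 0,move L,goto B. Now: state=B, head=-1, tape[-3..4]=01000010 (head:   ^)

Answer: -1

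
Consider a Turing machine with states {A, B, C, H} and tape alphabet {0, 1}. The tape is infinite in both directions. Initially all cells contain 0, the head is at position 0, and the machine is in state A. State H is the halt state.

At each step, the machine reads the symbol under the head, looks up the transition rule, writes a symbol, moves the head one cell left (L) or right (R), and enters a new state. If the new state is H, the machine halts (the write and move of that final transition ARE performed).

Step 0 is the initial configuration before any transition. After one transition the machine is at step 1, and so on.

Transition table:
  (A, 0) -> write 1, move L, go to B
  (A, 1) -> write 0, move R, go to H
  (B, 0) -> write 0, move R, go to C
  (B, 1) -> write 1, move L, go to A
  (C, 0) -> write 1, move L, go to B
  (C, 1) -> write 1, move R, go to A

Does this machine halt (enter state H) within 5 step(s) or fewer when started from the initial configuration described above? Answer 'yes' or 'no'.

Step 1: in state A at pos 0, read 0 -> (A,0)->write 1,move L,goto B. Now: state=B, head=-1, tape[-2..1]=0010 (head:  ^)
Step 2: in state B at pos -1, read 0 -> (B,0)->write 0,move R,goto C. Now: state=C, head=0, tape[-2..1]=0010 (head:   ^)
Step 3: in state C at pos 0, read 1 -> (C,1)->write 1,move R,goto A. Now: state=A, head=1, tape[-2..2]=00100 (head:    ^)
Step 4: in state A at pos 1, read 0 -> (A,0)->write 1,move L,goto B. Now: state=B, head=0, tape[-2..2]=00110 (head:   ^)
Step 5: in state B at pos 0, read 1 -> (B,1)->write 1,move L,goto A. Now: state=A, head=-1, tape[-2..2]=00110 (head:  ^)
After 5 step(s): state = A (not H) -> not halted within 5 -> no

Answer: no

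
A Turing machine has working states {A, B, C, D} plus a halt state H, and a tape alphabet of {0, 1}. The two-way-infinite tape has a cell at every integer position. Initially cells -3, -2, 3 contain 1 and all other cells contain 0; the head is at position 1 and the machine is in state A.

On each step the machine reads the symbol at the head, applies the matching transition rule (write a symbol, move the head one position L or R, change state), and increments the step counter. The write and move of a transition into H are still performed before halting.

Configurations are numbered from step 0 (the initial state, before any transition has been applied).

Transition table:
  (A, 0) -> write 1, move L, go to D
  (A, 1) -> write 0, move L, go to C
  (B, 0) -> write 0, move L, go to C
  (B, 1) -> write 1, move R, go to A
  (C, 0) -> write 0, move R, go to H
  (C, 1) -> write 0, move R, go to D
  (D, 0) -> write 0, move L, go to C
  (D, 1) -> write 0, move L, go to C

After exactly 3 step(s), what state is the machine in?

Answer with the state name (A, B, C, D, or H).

Step 1: in state A at pos 1, read 0 -> (A,0)->write 1,move L,goto D. Now: state=D, head=0, tape[-4..4]=011001010 (head:     ^)
Step 2: in state D at pos 0, read 0 -> (D,0)->write 0,move L,goto C. Now: state=C, head=-1, tape[-4..4]=011001010 (head:    ^)
Step 3: in state C at pos -1, read 0 -> (C,0)->write 0,move R,goto H. Now: state=H, head=0, tape[-4..4]=011001010 (head:     ^)

Answer: H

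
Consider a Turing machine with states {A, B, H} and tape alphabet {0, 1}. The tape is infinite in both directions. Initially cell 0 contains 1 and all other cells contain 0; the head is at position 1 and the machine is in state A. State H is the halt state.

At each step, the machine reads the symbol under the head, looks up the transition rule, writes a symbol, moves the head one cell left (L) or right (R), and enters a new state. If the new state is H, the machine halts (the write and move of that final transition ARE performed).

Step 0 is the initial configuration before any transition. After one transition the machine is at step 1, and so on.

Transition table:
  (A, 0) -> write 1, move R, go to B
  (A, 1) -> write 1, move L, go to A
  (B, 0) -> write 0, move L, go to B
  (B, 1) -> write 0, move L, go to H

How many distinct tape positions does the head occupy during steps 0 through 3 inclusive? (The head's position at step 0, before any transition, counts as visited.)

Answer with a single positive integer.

Step 1: in state A at pos 1, read 0 -> (A,0)->write 1,move R,goto B. Now: state=B, head=2, tape[-1..3]=01100 (head:    ^)
Step 2: in state B at pos 2, read 0 -> (B,0)->write 0,move L,goto B. Now: state=B, head=1, tape[-1..3]=01100 (head:   ^)
Step 3: in state B at pos 1, read 1 -> (B,1)->write 0,move L,goto H. Now: state=H, head=0, tape[-1..3]=01000 (head:  ^)
Head positions at steps 0..3: starting at 1, distinct positions visited = {0, 1, 2} -> 3 position(s)

Answer: 3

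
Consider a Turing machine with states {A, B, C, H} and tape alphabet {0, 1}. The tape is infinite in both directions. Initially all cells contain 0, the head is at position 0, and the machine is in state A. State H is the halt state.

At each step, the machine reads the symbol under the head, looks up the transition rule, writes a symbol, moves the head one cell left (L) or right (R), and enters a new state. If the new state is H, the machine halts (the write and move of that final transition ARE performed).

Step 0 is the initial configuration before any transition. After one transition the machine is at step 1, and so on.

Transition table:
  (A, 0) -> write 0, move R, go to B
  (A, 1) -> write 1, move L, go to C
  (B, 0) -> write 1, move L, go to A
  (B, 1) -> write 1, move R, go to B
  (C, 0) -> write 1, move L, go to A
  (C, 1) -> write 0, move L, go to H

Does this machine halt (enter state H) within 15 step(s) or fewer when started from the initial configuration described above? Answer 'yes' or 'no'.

Step 1: in state A at pos 0, read 0 -> (A,0)->write 0,move R,goto B. Now: state=B, head=1, tape[-1..2]=0000 (head:   ^)
Step 2: in state B at pos 1, read 0 -> (B,0)->write 1,move L,goto A. Now: state=A, head=0, tape[-1..2]=0010 (head:  ^)
Step 3: in state A at pos 0, read 0 -> (A,0)->write 0,move R,goto B. Now: state=B, head=1, tape[-1..2]=0010 (head:   ^)
Step 4: in state B at pos 1, read 1 -> (B,1)->write 1,move R,goto B. Now: state=B, head=2, tape[-1..3]=00100 (head:    ^)
Step 5: in state B at pos 2, read 0 -> (B,0)->write 1,move L,goto A. Now: state=A, head=1, tape[-1..3]=00110 (head:   ^)
Step 6: in state A at pos 1, read 1 -> (A,1)->write 1,move L,goto C. Now: state=C, head=0, tape[-1..3]=00110 (head:  ^)
Step 7: in state C at pos 0, read 0 -> (C,0)->write 1,move L,goto A. Now: state=A, head=-1, tape[-2..3]=001110 (head:  ^)
Step 8: in state A at pos -1, read 0 -> (A,0)->write 0,move R,goto B. Now: state=B, head=0, tape[-2..3]=001110 (head:   ^)
Step 9: in state B at pos 0, read 1 -> (B,1)->write 1,move R,goto B. Now: state=B, head=1, tape[-2..3]=001110 (head:    ^)
Step 10: in state B at pos 1, read 1 -> (B,1)->write 1,move R,goto B. Now: state=B, head=2, tape[-2..3]=001110 (head:     ^)
Step 11: in state B at pos 2, read 1 -> (B,1)->write 1,move R,goto B. Now: state=B, head=3, tape[-2..4]=0011100 (head:      ^)
Step 12: in state B at pos 3, read 0 -> (B,0)->write 1,move L,goto A. Now: state=A, head=2, tape[-2..4]=0011110 (head:     ^)
Step 13: in state A at pos 2, read 1 -> (A,1)->write 1,move L,goto C. Now: state=C, head=1, tape[-2..4]=0011110 (head:    ^)
Step 14: in state C at pos 1, read 1 -> (C,1)->write 0,move L,goto H. Now: state=H, head=0, tape[-2..4]=0010110 (head:   ^)
State H reached at step 14; 14 <= 15 -> yes

Answer: yes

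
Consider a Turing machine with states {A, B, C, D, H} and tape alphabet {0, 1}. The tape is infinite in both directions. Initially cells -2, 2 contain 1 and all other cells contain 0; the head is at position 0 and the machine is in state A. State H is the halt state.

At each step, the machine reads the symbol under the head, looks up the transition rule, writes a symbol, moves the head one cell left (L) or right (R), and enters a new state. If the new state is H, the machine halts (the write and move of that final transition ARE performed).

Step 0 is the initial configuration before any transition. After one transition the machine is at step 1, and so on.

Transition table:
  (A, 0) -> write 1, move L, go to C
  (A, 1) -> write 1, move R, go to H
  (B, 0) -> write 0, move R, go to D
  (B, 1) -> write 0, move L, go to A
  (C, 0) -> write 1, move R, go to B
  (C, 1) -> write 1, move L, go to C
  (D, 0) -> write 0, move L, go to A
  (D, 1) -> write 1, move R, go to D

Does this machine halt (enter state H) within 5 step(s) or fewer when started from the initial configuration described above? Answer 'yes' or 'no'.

Step 1: in state A at pos 0, read 0 -> (A,0)->write 1,move L,goto C. Now: state=C, head=-1, tape[-3..3]=0101010 (head:   ^)
Step 2: in state C at pos -1, read 0 -> (C,0)->write 1,move R,goto B. Now: state=B, head=0, tape[-3..3]=0111010 (head:    ^)
Step 3: in state B at pos 0, read 1 -> (B,1)->write 0,move L,goto A. Now: state=A, head=-1, tape[-3..3]=0110010 (head:   ^)
Step 4: in state A at pos -1, read 1 -> (A,1)->write 1,move R,goto H. Now: state=H, head=0, tape[-3..3]=0110010 (head:    ^)
State H reached at step 4; 4 <= 5 -> yes

Answer: yes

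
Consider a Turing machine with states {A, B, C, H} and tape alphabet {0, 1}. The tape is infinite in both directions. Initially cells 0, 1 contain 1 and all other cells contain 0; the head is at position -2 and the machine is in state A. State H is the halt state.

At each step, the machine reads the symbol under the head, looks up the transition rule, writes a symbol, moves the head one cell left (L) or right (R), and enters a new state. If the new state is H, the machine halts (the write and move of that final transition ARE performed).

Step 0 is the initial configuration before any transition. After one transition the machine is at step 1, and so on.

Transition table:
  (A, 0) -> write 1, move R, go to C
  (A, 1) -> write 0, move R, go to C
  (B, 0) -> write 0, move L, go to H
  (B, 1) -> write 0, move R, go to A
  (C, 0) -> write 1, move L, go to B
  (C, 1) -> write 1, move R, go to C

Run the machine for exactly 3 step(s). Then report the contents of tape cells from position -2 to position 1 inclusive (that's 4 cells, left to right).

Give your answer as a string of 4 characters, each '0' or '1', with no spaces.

Step 1: in state A at pos -2, read 0 -> (A,0)->write 1,move R,goto C. Now: state=C, head=-1, tape[-3..2]=010110 (head:   ^)
Step 2: in state C at pos -1, read 0 -> (C,0)->write 1,move L,goto B. Now: state=B, head=-2, tape[-3..2]=011110 (head:  ^)
Step 3: in state B at pos -2, read 1 -> (B,1)->write 0,move R,goto A. Now: state=A, head=-1, tape[-3..2]=001110 (head:   ^)

Answer: 0111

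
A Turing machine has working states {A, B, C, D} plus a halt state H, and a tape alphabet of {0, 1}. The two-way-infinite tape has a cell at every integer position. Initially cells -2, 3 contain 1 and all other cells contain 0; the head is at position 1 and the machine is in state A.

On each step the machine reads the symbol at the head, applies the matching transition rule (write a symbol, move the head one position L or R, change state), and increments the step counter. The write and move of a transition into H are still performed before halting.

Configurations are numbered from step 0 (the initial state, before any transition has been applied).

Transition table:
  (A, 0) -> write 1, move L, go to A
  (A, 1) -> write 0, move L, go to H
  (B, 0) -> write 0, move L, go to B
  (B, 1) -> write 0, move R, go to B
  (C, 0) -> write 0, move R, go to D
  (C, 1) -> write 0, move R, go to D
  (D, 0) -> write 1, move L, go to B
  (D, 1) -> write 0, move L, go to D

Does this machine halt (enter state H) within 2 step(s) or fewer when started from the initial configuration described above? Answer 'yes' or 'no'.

Answer: no

Derivation:
Step 1: in state A at pos 1, read 0 -> (A,0)->write 1,move L,goto A. Now: state=A, head=0, tape[-3..4]=01001010 (head:    ^)
Step 2: in state A at pos 0, read 0 -> (A,0)->write 1,move L,goto A. Now: state=A, head=-1, tape[-3..4]=01011010 (head:   ^)
After 2 step(s): state = A (not H) -> not halted within 2 -> no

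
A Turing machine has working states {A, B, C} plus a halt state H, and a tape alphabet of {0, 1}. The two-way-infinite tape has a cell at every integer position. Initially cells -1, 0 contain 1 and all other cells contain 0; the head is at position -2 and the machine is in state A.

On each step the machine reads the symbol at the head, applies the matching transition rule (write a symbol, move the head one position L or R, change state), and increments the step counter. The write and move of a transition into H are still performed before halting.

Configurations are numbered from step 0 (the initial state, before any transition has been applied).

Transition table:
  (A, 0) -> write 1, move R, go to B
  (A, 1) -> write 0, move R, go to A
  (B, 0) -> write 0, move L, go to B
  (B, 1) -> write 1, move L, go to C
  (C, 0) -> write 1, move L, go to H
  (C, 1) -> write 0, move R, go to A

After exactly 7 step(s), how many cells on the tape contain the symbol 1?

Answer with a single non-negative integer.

Step 1: in state A at pos -2, read 0 -> (A,0)->write 1,move R,goto B. Now: state=B, head=-1, tape[-3..1]=01110 (head:   ^)
Step 2: in state B at pos -1, read 1 -> (B,1)->write 1,move L,goto C. Now: state=C, head=-2, tape[-3..1]=01110 (head:  ^)
Step 3: in state C at pos -2, read 1 -> (C,1)->write 0,move R,goto A. Now: state=A, head=-1, tape[-3..1]=00110 (head:   ^)
Step 4: in state A at pos -1, read 1 -> (A,1)->write 0,move R,goto A. Now: state=A, head=0, tape[-3..1]=00010 (head:    ^)
Step 5: in state A at pos 0, read 1 -> (A,1)->write 0,move R,goto A. Now: state=A, head=1, tape[-3..2]=000000 (head:     ^)
Step 6: in state A at pos 1, read 0 -> (A,0)->write 1,move R,goto B. Now: state=B, head=2, tape[-3..3]=0000100 (head:      ^)
Step 7: in state B at pos 2, read 0 -> (B,0)->write 0,move L,goto B. Now: state=B, head=1, tape[-3..3]=0000100 (head:     ^)
Cells containing 1 after step 7: {1} -> 1 cell(s)

Answer: 1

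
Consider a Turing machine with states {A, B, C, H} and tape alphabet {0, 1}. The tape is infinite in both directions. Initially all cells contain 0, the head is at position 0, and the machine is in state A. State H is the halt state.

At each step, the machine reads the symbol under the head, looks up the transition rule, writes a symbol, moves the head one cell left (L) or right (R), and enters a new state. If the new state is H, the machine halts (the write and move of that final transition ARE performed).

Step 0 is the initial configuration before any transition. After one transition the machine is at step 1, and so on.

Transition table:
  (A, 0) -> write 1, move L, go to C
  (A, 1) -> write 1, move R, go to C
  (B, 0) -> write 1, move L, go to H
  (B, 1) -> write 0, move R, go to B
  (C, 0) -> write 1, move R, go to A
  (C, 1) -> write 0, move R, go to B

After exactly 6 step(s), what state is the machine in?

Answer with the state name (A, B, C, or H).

Answer: B

Derivation:
Step 1: in state A at pos 0, read 0 -> (A,0)->write 1,move L,goto C. Now: state=C, head=-1, tape[-2..1]=0010 (head:  ^)
Step 2: in state C at pos -1, read 0 -> (C,0)->write 1,move R,goto A. Now: state=A, head=0, tape[-2..1]=0110 (head:   ^)
Step 3: in state A at pos 0, read 1 -> (A,1)->write 1,move R,goto C. Now: state=C, head=1, tape[-2..2]=01100 (head:    ^)
Step 4: in state C at pos 1, read 0 -> (C,0)->write 1,move R,goto A. Now: state=A, head=2, tape[-2..3]=011100 (head:     ^)
Step 5: in state A at pos 2, read 0 -> (A,0)->write 1,move L,goto C. Now: state=C, head=1, tape[-2..3]=011110 (head:    ^)
Step 6: in state C at pos 1, read 1 -> (C,1)->write 0,move R,goto B. Now: state=B, head=2, tape[-2..3]=011010 (head:     ^)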